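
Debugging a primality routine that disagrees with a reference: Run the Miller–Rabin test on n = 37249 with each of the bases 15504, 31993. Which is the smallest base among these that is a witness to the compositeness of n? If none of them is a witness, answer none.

15504

n − 1 = 37248 = 2^7 · 291, so s = 7 and d = 291.
Base 15504: x_0 = 15504^291 mod 37249 = 9700. x_0 is neither 1 nor 37248, so continue squaring. x_1 = 9700^2 mod 37249 = 36275. x_2 = 36275^2 mod 37249 = 17451. x_3 = 17451^2 mod 37249 = 26826. x_4 = 26826^2 mod 37249 = 20845. x_5 = 20845^2 mod 37249 = 4440. x_6 = 4440^2 mod 37249 = 8879. Reached i = s−1 = 6 without hitting −1: 15504 is a Miller–Rabin witness and 37249 is composite.
Base 31993: x_0 = 31993^291 mod 37249 = 27628. x_0 is neither 1 nor 37248, so continue squaring. x_1 = 27628^2 mod 37249 = 37125. x_2 = 37125^2 mod 37249 = 15376. x_3 = 15376^2 mod 37249 = 1973. x_4 = 1973^2 mod 37249 = 18833. x_5 = 18833^2 mod 37249 = 34160. x_6 = 34160^2 mod 37249 = 6177. Reached i = s−1 = 6 without hitting −1: 31993 is a Miller–Rabin witness and 37249 is composite.
The smallest witness among the given bases is 15504.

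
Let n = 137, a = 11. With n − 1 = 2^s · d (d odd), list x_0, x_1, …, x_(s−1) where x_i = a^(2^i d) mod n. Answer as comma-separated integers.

n − 1 = 136 = 2^3 · 17, so s = 3 and d = 17.
x_0 = 11^17 mod 137 = 100.
x_1 = 100^2 mod 137 = 136.
x_2 = 136^2 mod 137 = 1.

100, 136, 1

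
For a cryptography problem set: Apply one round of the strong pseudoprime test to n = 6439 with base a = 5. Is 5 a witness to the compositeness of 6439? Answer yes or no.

n − 1 = 6438 = 2^1 · 3219, so s = 1 and d = 3219.
x_0 = 5^3219 mod 6439 = 3027.
x_0 ∉ {1, 6438} and s = 1, so 5 is a Miller–Rabin witness and 6439 is composite.

yes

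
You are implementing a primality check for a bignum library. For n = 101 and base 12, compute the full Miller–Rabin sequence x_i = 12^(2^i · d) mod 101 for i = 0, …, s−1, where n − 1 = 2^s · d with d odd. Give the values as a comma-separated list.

n − 1 = 100 = 2^2 · 25, so s = 2 and d = 25.
x_0 = 12^25 mod 101 = 91.
x_1 = 91^2 mod 101 = 100.

91, 100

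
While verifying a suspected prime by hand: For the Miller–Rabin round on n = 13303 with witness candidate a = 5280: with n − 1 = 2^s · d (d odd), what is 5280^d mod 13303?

10003

n − 1 = 13302 = 2^1 · 6651, so s = 1 and d = 6651.
5280^6651 mod 13303 = 10003.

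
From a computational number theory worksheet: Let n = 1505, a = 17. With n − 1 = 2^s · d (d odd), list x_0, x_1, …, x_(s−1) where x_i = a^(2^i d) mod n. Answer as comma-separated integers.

n − 1 = 1504 = 2^5 · 47, so s = 5 and d = 47.
x_0 = 17^47 mod 1505 = 943.
x_1 = 943^2 mod 1505 = 1299.
x_2 = 1299^2 mod 1505 = 296.
x_3 = 296^2 mod 1505 = 326.
x_4 = 326^2 mod 1505 = 926.

943, 1299, 296, 326, 926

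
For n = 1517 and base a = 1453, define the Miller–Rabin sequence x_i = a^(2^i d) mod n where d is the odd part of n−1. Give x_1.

174

n − 1 = 1516 = 2^2 · 379, so s = 2 and d = 379.
By repeated squaring, 1453^379 ≡ 713 (mod 1517).
x_0 = 713.
x_1 = 713^2 mod 1517 = 174.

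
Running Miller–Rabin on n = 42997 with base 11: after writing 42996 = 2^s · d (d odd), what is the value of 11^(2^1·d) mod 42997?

3288

n − 1 = 42996 = 2^2 · 10749, so s = 2 and d = 10749.
x_0 = 11^10749 mod 42997 = 38742.
x_1 = 38742^2 mod 42997 = 3288.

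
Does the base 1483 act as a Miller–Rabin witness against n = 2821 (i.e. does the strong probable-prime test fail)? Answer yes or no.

n − 1 = 2820 = 2^2 · 705, so s = 2 and d = 705.
By repeated squaring, 1483^705 ≡ 1301 (mod 2821).
x_0 = 1483^705 mod 2821 = 1301.
x_0 is neither 1 nor 2820, so continue squaring.
x_1 = 1301^2 mod 2821 = 1.
x_1 = 1 but x_0 ≠ ±1, a nontrivial square root of 1 — 1483 is a witness and 2821 is composite.

yes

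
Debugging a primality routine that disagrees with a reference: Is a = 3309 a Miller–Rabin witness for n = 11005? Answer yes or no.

yes

n − 1 = 11004 = 2^2 · 2751, so s = 2 and d = 2751.
Repeated squaring mod 11005: 3309^1 ≡ 3309, 3309^2 ≡ 10511, 3309^4 ≡ 1926, 3309^8 ≡ 791, 3309^16 ≡ 9401, 3309^32 ≡ 8651, 3309^64 ≡ 5801, 3309^128 ≡ 9316, 3309^256 ≡ 2426, 3309^512 ≡ 8806, 3309^1024 ≡ 4406, 3309^2048 ≡ 16.
2751 = 2048 + 512 + 128 + 32 + 16 + 8 + 4 + 2 + 1, so 3309^2751 ≡ 16·8806·9316·8651·9401·791·1926·10511·3309 ≡ 4549 (mod 11005).
x_0 = 3309^2751 mod 11005 = 4549.
x_0 is neither 1 nor 11004, so continue squaring.
x_1 = 4549^2 mod 11005 = 4001.
Reached i = s−1 = 1 without hitting −1: 3309 is a Miller–Rabin witness and 11005 is composite.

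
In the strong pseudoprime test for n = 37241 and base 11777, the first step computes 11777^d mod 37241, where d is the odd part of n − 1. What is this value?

19730

n − 1 = 37240 = 2^3 · 4655, so s = 3 and d = 4655.
11777^4655 mod 37241 = 19730.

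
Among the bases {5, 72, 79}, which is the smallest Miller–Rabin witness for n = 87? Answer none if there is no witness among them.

5

n − 1 = 86 = 2^1 · 43, so s = 1 and d = 43.
Base 5: x_0 = 5^43 mod 87 = 5. x_0 ∉ {1, 86} and s = 1, so 5 is a Miller–Rabin witness and 87 is composite.
Base 72: x_0 = 72^43 mod 87 = 15. x_0 ∉ {1, 86} and s = 1, so 72 is a Miller–Rabin witness and 87 is composite.
Base 79: x_0 = 79^43 mod 87 = 37. x_0 ∉ {1, 86} and s = 1, so 79 is a Miller–Rabin witness and 87 is composite.
The smallest witness among the given bases is 5.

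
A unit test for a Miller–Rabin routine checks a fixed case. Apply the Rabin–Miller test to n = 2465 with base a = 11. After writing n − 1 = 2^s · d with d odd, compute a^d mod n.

1061

n − 1 = 2464 = 2^5 · 77, so s = 5 and d = 77.
11^77 mod 2465 = 1061.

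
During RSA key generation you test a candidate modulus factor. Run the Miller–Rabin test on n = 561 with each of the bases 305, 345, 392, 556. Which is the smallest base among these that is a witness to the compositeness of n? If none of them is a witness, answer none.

345

n − 1 = 560 = 2^4 · 35, so s = 4 and d = 35.
Base 305: x_0 = 305^35 mod 561 = 560. x_0 = 560 ≡ −1, so 305 is not a witness.
Base 345: x_0 = 345^35 mod 561 = 210. x_0 is neither 1 nor 560, so continue squaring. x_1 = 210^2 mod 561 = 342. x_2 = 342^2 mod 561 = 276. x_3 = 276^2 mod 561 = 441. Reached i = s−1 = 3 without hitting −1: 345 is a Miller–Rabin witness and 561 is composite.
Base 392: x_0 = 392^35 mod 561 = 494. x_0 is neither 1 nor 560, so continue squaring. x_1 = 494^2 mod 561 = 1. x_1 = 1 but x_0 ≠ ±1, a nontrivial square root of 1 — 392 is a witness and 561 is composite.
Base 556: x_0 = 556^35 mod 561 = 538. x_0 is neither 1 nor 560, so continue squaring. x_1 = 538^2 mod 561 = 529. x_2 = 529^2 mod 561 = 463. x_3 = 463^2 mod 561 = 67. Reached i = s−1 = 3 without hitting −1: 556 is a Miller–Rabin witness and 561 is composite.
The smallest witness among the given bases is 345.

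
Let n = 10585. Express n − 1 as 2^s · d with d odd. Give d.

1323

Halving: 10584 → 5292 → 2646 → 1323; 1323 is odd.
So 10584 = 2^3 · 1323.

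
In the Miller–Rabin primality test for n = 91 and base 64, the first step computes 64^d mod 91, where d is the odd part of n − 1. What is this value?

64

n − 1 = 90 = 2^1 · 45, so s = 1 and d = 45.
64^45 mod 91 = 64.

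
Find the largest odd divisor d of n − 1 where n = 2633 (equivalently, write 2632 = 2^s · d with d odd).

329

Halving: 2632 → 1316 → 658 → 329; 329 is odd.
So 2632 = 2^3 · 329.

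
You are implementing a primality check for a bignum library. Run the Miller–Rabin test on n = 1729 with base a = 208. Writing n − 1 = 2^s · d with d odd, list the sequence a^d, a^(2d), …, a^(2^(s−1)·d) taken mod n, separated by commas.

n − 1 = 1728 = 2^6 · 27, so s = 6 and d = 27.
x_0 = 208^27 mod 1729 = 1196.
x_1 = 1196^2 mod 1729 = 533.
x_2 = 533^2 mod 1729 = 533.
x_3 = 533^2 mod 1729 = 533.
x_4 = 533^2 mod 1729 = 533.
x_5 = 533^2 mod 1729 = 533.

1196, 533, 533, 533, 533, 533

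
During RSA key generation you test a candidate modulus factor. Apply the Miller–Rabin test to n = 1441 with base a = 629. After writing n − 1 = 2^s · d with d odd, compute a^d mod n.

1286

n − 1 = 1440 = 2^5 · 45, so s = 5 and d = 45.
Repeated squaring mod 1441: 629^1 ≡ 629, 629^2 ≡ 807, 629^4 ≡ 1358, 629^8 ≡ 1125, 629^16 ≡ 427, 629^32 ≡ 763.
45 = 32 + 8 + 4 + 1, so 629^45 ≡ 763·1125·1358·629 ≡ 1286 (mod 1441).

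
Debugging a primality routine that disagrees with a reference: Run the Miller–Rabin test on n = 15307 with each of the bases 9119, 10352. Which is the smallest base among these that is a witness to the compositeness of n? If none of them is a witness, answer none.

n − 1 = 15306 = 2^1 · 7653, so s = 1 and d = 7653.
Base 9119: x_0 = 9119^7653 mod 15307 = 15306. x_0 = 15306 ≡ −1, so 9119 is not a witness.
Base 10352: x_0 = 10352^7653 mod 15307 = 1. x_0 = 1, so 10352 is not a witness.
No listed base is a witness for 15307.

none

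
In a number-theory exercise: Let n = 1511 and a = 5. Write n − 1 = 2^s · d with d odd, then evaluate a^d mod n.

1

n − 1 = 1510 = 2^1 · 755, so s = 1 and d = 755.
5^755 mod 1511 = 1.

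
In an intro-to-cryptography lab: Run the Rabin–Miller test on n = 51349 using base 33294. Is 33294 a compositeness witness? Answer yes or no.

no

n − 1 = 51348 = 2^2 · 12837, so s = 2 and d = 12837.
x_0 = 33294^12837 mod 51349 = 51348.
x_0 = 51348 ≡ −1, so 33294 is not a witness.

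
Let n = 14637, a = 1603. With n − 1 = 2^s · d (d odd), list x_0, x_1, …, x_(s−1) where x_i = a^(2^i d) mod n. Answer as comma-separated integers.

n − 1 = 14636 = 2^2 · 3659, so s = 2 and d = 3659.
x_0 = 1603^3659 mod 14637 = 3598.
x_1 = 3598^2 mod 14637 = 6496.

3598, 6496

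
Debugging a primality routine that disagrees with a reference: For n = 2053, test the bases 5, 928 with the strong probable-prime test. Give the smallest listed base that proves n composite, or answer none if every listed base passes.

n − 1 = 2052 = 2^2 · 513, so s = 2 and d = 513.
Base 5: x_0 = 5^513 mod 2053 = 244. x_0 is neither 1 nor 2052, so continue squaring. x_1 = 244^2 mod 2053 = 2052. x_1 ≡ −1, so 5 is not a witness.
Base 928: x_0 = 928^513 mod 2053 = 244. x_0 is neither 1 nor 2052, so continue squaring. x_1 = 244^2 mod 2053 = 2052. x_1 ≡ −1, so 928 is not a witness.
No listed base is a witness for 2053.

none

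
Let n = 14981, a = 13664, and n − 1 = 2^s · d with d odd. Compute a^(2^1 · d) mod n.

13278

n − 1 = 14980 = 2^2 · 3745, so s = 2 and d = 3745.
x_0 = 13664^3745 mod 14981 = 5894.
x_1 = 5894^2 mod 14981 = 13278.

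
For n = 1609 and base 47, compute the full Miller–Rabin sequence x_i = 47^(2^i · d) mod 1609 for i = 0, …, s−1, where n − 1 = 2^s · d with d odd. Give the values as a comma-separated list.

n − 1 = 1608 = 2^3 · 201, so s = 3 and d = 201.
x_0 = 47^201 mod 1609 = 1254.
x_1 = 1254^2 mod 1609 = 523.
x_2 = 523^2 mod 1609 = 1608.

1254, 523, 1608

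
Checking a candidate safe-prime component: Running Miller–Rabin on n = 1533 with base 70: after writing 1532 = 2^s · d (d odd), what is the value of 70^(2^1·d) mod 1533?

868

n − 1 = 1532 = 2^2 · 383, so s = 2 and d = 383.
By repeated squaring, 70^383 ≡ 973 (mod 1533).
x_0 = 973.
x_1 = 973^2 mod 1533 = 868.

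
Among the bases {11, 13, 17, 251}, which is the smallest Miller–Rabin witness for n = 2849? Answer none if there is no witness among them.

n − 1 = 2848 = 2^5 · 89, so s = 5 and d = 89.
Base 11: x_0 = 11^89 mod 2849 = 1507. x_0 is neither 1 nor 2848, so continue squaring. x_1 = 1507^2 mod 2849 = 396. x_2 = 396^2 mod 2849 = 121. x_3 = 121^2 mod 2849 = 396. x_4 = 396^2 mod 2849 = 121. Reached i = s−1 = 4 without hitting −1: 11 is a Miller–Rabin witness and 2849 is composite.
Base 13: x_0 = 13^89 mod 2849 = 1238. x_0 is neither 1 nor 2848, so continue squaring. x_1 = 1238^2 mod 2849 = 2731. x_2 = 2731^2 mod 2849 = 2528. x_3 = 2528^2 mod 2849 = 477. x_4 = 477^2 mod 2849 = 2458. Reached i = s−1 = 4 without hitting −1: 13 is a Miller–Rabin witness and 2849 is composite.
Base 17: x_0 = 17^89 mod 2849 = 2455. x_0 is neither 1 nor 2848, so continue squaring. x_1 = 2455^2 mod 2849 = 1390. x_2 = 1390^2 mod 2849 = 478. x_3 = 478^2 mod 2849 = 564. x_4 = 564^2 mod 2849 = 1857. Reached i = s−1 = 4 without hitting −1: 17 is a Miller–Rabin witness and 2849 is composite.
Base 251: x_0 = 251^89 mod 2849 = 643. x_0 is neither 1 nor 2848, so continue squaring. x_1 = 643^2 mod 2849 = 344. x_2 = 344^2 mod 2849 = 1527. x_3 = 1527^2 mod 2849 = 1247. x_4 = 1247^2 mod 2849 = 2304. Reached i = s−1 = 4 without hitting −1: 251 is a Miller–Rabin witness and 2849 is composite.
The smallest witness among the given bases is 11.

11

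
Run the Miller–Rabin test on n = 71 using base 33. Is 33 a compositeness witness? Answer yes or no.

no

n − 1 = 70 = 2^1 · 35, so s = 1 and d = 35.
Repeated squaring mod 71: 33^1 ≡ 33, 33^2 ≡ 24, 33^4 ≡ 8, 33^8 ≡ 64, 33^16 ≡ 49, 33^32 ≡ 58.
35 = 32 + 2 + 1, so 33^35 ≡ 58·24·33 ≡ 70 (mod 71).
x_0 = 33^35 mod 71 = 70.
x_0 = 70 ≡ −1, so 33 is not a witness.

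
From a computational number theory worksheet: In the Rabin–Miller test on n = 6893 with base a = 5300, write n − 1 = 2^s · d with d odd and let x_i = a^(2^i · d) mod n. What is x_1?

n − 1 = 6892 = 2^2 · 1723, so s = 2 and d = 1723.
Repeated squaring mod 6893: 5300^1 ≡ 5300, 5300^2 ≡ 1025, 5300^4 ≡ 2889, 5300^8 ≡ 5791, 5300^16 ≡ 1236, 5300^32 ≡ 4343, 5300^64 ≡ 2401, 5300^128 ≡ 2253, 5300^256 ≡ 2761, 5300^512 ≡ 6356, 5300^1024 ≡ 5756.
1723 = 1024 + 512 + 128 + 32 + 16 + 8 + 2 + 1, so 5300^1723 ≡ 5756·6356·2253·4343·1236·5791·1025·5300 ≡ 2434 (mod 6893).
x_0 = 2434.
x_1 = 2434^2 mod 6893 = 3269.

3269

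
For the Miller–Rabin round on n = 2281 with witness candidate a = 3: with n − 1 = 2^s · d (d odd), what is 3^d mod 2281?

1571

n − 1 = 2280 = 2^3 · 285, so s = 3 and d = 285.
3^285 mod 2281 = 1571.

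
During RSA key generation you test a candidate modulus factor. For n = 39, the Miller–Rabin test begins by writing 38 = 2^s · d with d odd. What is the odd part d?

Halving: 38 → 19; 19 is odd.
So 38 = 2^1 · 19.

19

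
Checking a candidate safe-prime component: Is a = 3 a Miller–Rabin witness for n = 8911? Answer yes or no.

no

n − 1 = 8910 = 2^1 · 4455, so s = 1 and d = 4455.
Repeated squaring mod 8911: 3^1 ≡ 3, 3^2 ≡ 9, 3^4 ≡ 81, 3^8 ≡ 6561, 3^16 ≡ 6591, 3^32 ≡ 156, 3^64 ≡ 6514, 3^128 ≡ 6925, 3^256 ≡ 5534, 3^512 ≡ 6960, 3^1024 ≡ 1404, 3^2048 ≡ 1885, 3^4096 ≡ 6647.
4455 = 4096 + 256 + 64 + 32 + 4 + 2 + 1, so 3^4455 ≡ 6647·5534·6514·156·81·9·3 ≡ 8910 (mod 8911).
x_0 = 3^4455 mod 8911 = 8910.
x_0 = 8910 ≡ −1, so 3 is not a witness.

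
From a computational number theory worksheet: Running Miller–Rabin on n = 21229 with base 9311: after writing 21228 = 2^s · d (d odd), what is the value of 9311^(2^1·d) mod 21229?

5825

n − 1 = 21228 = 2^2 · 5307, so s = 2 and d = 5307.
Repeated squaring mod 21229: 9311^1 ≡ 9311, 9311^2 ≡ 16714, 9311^4 ≡ 5385, 9311^8 ≡ 20640, 9311^16 ≡ 7257, 9311^32 ≡ 16129, 9311^64 ≡ 4475, 9311^128 ≡ 6678, 9311^256 ≡ 14784, 9311^512 ≡ 14101, 9311^1024 ≡ 7387, 9311^2048 ≡ 9239, 9311^4096 ≡ 18541.
5307 = 4096 + 1024 + 128 + 32 + 16 + 8 + 2 + 1, so 9311^5307 ≡ 18541·7387·6678·16129·7257·20640·16714·9311 ≡ 15237 (mod 21229).
x_0 = 15237.
x_1 = 15237^2 mod 21229 = 5825.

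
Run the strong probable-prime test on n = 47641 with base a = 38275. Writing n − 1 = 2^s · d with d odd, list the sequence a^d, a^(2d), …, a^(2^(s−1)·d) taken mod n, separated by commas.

42140, 8966, 18789

n − 1 = 47640 = 2^3 · 5955, so s = 3 and d = 5955.
x_0 = 38275^5955 mod 47641 = 42140.
x_1 = 42140^2 mod 47641 = 8966.
x_2 = 8966^2 mod 47641 = 18789.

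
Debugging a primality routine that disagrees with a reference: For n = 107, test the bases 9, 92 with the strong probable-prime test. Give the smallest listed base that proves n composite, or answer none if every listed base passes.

none

n − 1 = 106 = 2^1 · 53, so s = 1 and d = 53.
Base 9: x_0 = 9^53 mod 107 = 1. x_0 = 1, so 9 is not a witness.
Base 92: x_0 = 92^53 mod 107 = 1. x_0 = 1, so 92 is not a witness.
No listed base is a witness for 107.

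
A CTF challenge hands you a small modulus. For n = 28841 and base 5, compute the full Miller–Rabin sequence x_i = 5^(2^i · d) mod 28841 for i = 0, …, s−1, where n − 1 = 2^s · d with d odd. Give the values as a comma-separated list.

n − 1 = 28840 = 2^3 · 3605, so s = 3 and d = 3605.
x_0 = 5^3605 mod 28841 = 15507.
x_1 = 15507^2 mod 28841 = 19632.
x_2 = 19632^2 mod 28841 = 13141.

15507, 19632, 13141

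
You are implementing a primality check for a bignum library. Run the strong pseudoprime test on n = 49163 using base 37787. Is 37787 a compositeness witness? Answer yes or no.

yes

n − 1 = 49162 = 2^1 · 24581, so s = 1 and d = 24581.
x_0 = 37787^24581 mod 49163 = 10674.
x_0 ∉ {1, 49162} and s = 1, so 37787 is a Miller–Rabin witness and 49163 is composite.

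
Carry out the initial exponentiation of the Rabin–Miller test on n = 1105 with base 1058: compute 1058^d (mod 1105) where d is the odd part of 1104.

1058

n − 1 = 1104 = 2^4 · 69, so s = 4 and d = 69.
1058^69 mod 1105 = 1058.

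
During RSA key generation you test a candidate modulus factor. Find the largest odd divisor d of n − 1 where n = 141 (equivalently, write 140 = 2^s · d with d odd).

Halving: 140 → 70 → 35; 35 is odd.
So 140 = 2^2 · 35.

35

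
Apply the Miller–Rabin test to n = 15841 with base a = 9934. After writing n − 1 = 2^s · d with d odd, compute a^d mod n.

n − 1 = 15840 = 2^5 · 495, so s = 5 and d = 495.
By repeated squaring, 9934^495 ≡ 13021 (mod 15841).

13021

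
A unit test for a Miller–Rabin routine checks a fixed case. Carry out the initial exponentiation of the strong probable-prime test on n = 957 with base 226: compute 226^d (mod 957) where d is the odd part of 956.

n − 1 = 956 = 2^2 · 239, so s = 2 and d = 239.
226^239 mod 957 = 574.

574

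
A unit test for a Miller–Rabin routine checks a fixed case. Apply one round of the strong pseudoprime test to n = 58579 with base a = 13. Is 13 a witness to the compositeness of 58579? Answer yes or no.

no

n − 1 = 58578 = 2^1 · 29289, so s = 1 and d = 29289.
x_0 = 13^29289 mod 58579 = 1.
x_0 = 1, so 13 is not a witness.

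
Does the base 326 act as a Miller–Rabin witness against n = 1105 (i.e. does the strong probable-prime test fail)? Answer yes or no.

yes

n − 1 = 1104 = 2^4 · 69, so s = 4 and d = 69.
x_0 = 326^69 mod 1105 = 651.
x_0 is neither 1 nor 1104, so continue squaring.
x_1 = 651^2 mod 1105 = 586.
x_2 = 586^2 mod 1105 = 846.
x_3 = 846^2 mod 1105 = 781.
Reached i = s−1 = 3 without hitting −1: 326 is a Miller–Rabin witness and 1105 is composite.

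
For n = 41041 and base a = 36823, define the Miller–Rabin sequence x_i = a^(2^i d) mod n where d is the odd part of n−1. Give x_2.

n − 1 = 41040 = 2^4 · 2565, so s = 4 and d = 2565.
x_0 = 36823^2565 mod 41041 = 9316.
x_1 = 9316^2 mod 41041 = 27182.
x_2 = 27182^2 mod 41041 = 1.

1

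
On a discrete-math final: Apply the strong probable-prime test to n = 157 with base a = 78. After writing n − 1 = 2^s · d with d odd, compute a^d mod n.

129

n − 1 = 156 = 2^2 · 39, so s = 2 and d = 39.
By repeated squaring, 78^39 ≡ 129 (mod 157).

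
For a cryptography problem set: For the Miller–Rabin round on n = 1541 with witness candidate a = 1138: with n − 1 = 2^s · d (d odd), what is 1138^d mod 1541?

1540

n − 1 = 1540 = 2^2 · 385, so s = 2 and d = 385.
Repeated squaring mod 1541: 1138^1 ≡ 1138, 1138^2 ≡ 604, 1138^4 ≡ 1140, 1138^8 ≡ 537, 1138^16 ≡ 202, 1138^32 ≡ 738, 1138^64 ≡ 671, 1138^128 ≡ 269, 1138^256 ≡ 1475.
385 = 256 + 128 + 1, so 1138^385 ≡ 1475·269·1138 ≡ 1540 (mod 1541).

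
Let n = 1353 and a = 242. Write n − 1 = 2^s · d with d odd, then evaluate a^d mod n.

1199

n − 1 = 1352 = 2^3 · 169, so s = 3 and d = 169.
Repeated squaring mod 1353: 242^1 ≡ 242, 242^2 ≡ 385, 242^4 ≡ 748, 242^8 ≡ 715, 242^16 ≡ 1144, 242^32 ≡ 385, 242^64 ≡ 748, 242^128 ≡ 715.
169 = 128 + 32 + 8 + 1, so 242^169 ≡ 715·385·715·242 ≡ 1199 (mod 1353).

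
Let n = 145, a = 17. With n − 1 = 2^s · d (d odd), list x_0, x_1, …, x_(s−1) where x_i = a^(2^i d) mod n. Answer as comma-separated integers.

n − 1 = 144 = 2^4 · 9, so s = 4 and d = 9.
x_0 = 17^9 mod 145 = 17.
x_1 = 17^2 mod 145 = 144.
x_2 = 144^2 mod 145 = 1.
x_3 = 1^2 mod 145 = 1.

17, 144, 1, 1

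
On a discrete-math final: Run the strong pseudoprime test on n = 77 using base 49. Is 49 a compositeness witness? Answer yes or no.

yes

n − 1 = 76 = 2^2 · 19, so s = 2 and d = 19.
Repeated squaring mod 77: 49^1 ≡ 49, 49^2 ≡ 14, 49^4 ≡ 42, 49^8 ≡ 70, 49^16 ≡ 49.
19 = 16 + 2 + 1, so 49^19 ≡ 49·14·49 ≡ 42 (mod 77).
x_0 = 49^19 mod 77 = 42.
x_0 is neither 1 nor 76, so continue squaring.
x_1 = 42^2 mod 77 = 70.
Reached i = s−1 = 1 without hitting −1: 49 is a Miller–Rabin witness and 77 is composite.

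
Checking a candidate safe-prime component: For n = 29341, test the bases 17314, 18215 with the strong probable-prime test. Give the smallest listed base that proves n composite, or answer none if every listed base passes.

18215

n − 1 = 29340 = 2^2 · 7335, so s = 2 and d = 7335.
Base 17314: x_0 = 17314^7335 mod 29341 = 13980. x_0 is neither 1 nor 29340, so continue squaring. x_1 = 13980^2 mod 29341 = 29340. x_1 ≡ −1, so 17314 is not a witness.
Base 18215: x_0 = 18215^7335 mod 29341 = 5845. x_0 is neither 1 nor 29340, so continue squaring. x_1 = 5845^2 mod 29341 = 11101. Reached i = s−1 = 1 without hitting −1: 18215 is a Miller–Rabin witness and 29341 is composite.
The smallest witness among the given bases is 18215.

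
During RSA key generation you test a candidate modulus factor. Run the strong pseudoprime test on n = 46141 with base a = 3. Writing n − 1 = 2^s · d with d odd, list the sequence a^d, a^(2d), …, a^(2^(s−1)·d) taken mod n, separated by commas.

n − 1 = 46140 = 2^2 · 11535, so s = 2 and d = 11535.
x_0 = 3^11535 mod 46141 = 1.
x_1 = 1^2 mod 46141 = 1.

1, 1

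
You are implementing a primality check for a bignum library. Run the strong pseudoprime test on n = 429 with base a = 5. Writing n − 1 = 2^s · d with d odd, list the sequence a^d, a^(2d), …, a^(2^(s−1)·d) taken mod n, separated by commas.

n − 1 = 428 = 2^2 · 107, so s = 2 and d = 107.
x_0 = 5^107 mod 429 = 47.
x_1 = 47^2 mod 429 = 64.

47, 64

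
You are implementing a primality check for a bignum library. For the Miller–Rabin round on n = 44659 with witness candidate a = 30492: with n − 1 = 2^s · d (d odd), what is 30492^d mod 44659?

30487

n − 1 = 44658 = 2^1 · 22329, so s = 1 and d = 22329.
Repeated squaring mod 44659: 30492^1 ≡ 30492, 30492^2 ≡ 6343, 30492^4 ≡ 40549, 30492^8 ≡ 10998, 30492^16 ≡ 19432, 30492^32 ≡ 10779, 30492^64 ≡ 28782, 30492^128 ≡ 23733, 30492^256 ≡ 15981, 30492^512 ≡ 32199, 30492^1024 ≡ 16916, 30492^2048 ≡ 20843, 30492^4096 ≡ 32556, 30492^8192 ≡ 1089, 30492^16384 ≡ 24787.
22329 = 16384 + 4096 + 1024 + 512 + 256 + 32 + 16 + 8 + 1, so 30492^22329 ≡ 24787·32556·16916·32199·15981·10779·19432·10998·30492 ≡ 30487 (mod 44659).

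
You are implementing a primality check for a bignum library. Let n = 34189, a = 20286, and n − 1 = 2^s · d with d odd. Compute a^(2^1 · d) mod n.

4893

n − 1 = 34188 = 2^2 · 8547, so s = 2 and d = 8547.
x_0 = 20286^8547 mod 34189 = 8837.
x_1 = 8837^2 mod 34189 = 4893.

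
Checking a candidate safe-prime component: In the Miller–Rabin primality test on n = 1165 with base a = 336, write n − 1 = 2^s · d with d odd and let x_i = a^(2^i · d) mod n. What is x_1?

1041

n − 1 = 1164 = 2^2 · 291, so s = 2 and d = 291.
x_0 = 336^291 mod 1165 = 546.
x_1 = 546^2 mod 1165 = 1041.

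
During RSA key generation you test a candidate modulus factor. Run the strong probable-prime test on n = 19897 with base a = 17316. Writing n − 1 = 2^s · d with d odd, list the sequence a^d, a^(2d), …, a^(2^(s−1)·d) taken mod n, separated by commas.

11342, 6859, 9373

n − 1 = 19896 = 2^3 · 2487, so s = 3 and d = 2487.
x_0 = 17316^2487 mod 19897 = 11342.
x_1 = 11342^2 mod 19897 = 6859.
x_2 = 6859^2 mod 19897 = 9373.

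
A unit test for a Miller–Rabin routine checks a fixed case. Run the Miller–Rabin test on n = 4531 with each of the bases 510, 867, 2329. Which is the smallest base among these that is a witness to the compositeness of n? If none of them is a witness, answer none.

510

n − 1 = 4530 = 2^1 · 2265, so s = 1 and d = 2265.
Base 510: x_0 = 510^2265 mod 4531 = 420. x_0 ∉ {1, 4530} and s = 1, so 510 is a Miller–Rabin witness and 4531 is composite.
Base 867: x_0 = 867^2265 mod 4531 = 1968. x_0 ∉ {1, 4530} and s = 1, so 867 is a Miller–Rabin witness and 4531 is composite.
Base 2329: x_0 = 2329^2265 mod 4531 = 2028. x_0 ∉ {1, 4530} and s = 1, so 2329 is a Miller–Rabin witness and 4531 is composite.
The smallest witness among the given bases is 510.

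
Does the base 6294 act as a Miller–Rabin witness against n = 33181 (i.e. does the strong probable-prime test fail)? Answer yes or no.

no

n − 1 = 33180 = 2^2 · 8295, so s = 2 and d = 8295.
Repeated squaring mod 33181: 6294^1 ≡ 6294, 6294^2 ≡ 29503, 6294^4 ≡ 23017, 6294^8 ≡ 14443, 6294^16 ≡ 24483, 6294^32 ≡ 2524, 6294^64 ≡ 33005, 6294^128 ≡ 30976, 6294^256 ≡ 17599, 6294^512 ≡ 13347, 6294^1024 ≡ 26801, 6294^2048 ≡ 24494, 6294^4096 ≡ 10375, 6294^8192 ≡ 1461.
8295 = 8192 + 64 + 32 + 4 + 2 + 1, so 6294^8295 ≡ 1461·33005·2524·23017·29503·6294 ≡ 6196 (mod 33181).
x_0 = 6294^8295 mod 33181 = 6196.
x_0 is neither 1 nor 33180, so continue squaring.
x_1 = 6196^2 mod 33181 = 33180.
x_1 ≡ −1, so 6294 is not a witness.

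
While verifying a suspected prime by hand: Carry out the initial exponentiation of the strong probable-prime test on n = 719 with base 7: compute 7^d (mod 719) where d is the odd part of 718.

1

n − 1 = 718 = 2^1 · 359, so s = 1 and d = 359.
Repeated squaring mod 719: 7^1 ≡ 7, 7^2 ≡ 49, 7^4 ≡ 244, 7^8 ≡ 578, 7^16 ≡ 468, 7^32 ≡ 448, 7^64 ≡ 103, 7^128 ≡ 543, 7^256 ≡ 59.
359 = 256 + 64 + 32 + 4 + 2 + 1, so 7^359 ≡ 59·103·448·244·49·7 ≡ 1 (mod 719).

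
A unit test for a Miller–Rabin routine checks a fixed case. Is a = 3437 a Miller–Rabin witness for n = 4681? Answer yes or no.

yes

n − 1 = 4680 = 2^3 · 585, so s = 3 and d = 585.
Repeated squaring mod 4681: 3437^1 ≡ 3437, 3437^2 ≡ 2806, 3437^4 ≡ 194, 3437^8 ≡ 188, 3437^16 ≡ 2577, 3437^32 ≡ 3271, 3437^64 ≡ 3356, 3437^128 ≡ 250, 3437^256 ≡ 1647, 3437^512 ≡ 2310.
585 = 512 + 64 + 8 + 1, so 3437^585 ≡ 2310·3356·188·3437 ≡ 3409 (mod 4681).
x_0 = 3437^585 mod 4681 = 3409.
x_0 is neither 1 nor 4680, so continue squaring.
x_1 = 3409^2 mod 4681 = 3039.
x_2 = 3039^2 mod 4681 = 4589.
Reached i = s−1 = 2 without hitting −1: 3437 is a Miller–Rabin witness and 4681 is composite.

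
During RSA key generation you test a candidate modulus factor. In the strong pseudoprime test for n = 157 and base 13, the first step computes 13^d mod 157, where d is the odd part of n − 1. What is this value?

n − 1 = 156 = 2^2 · 39, so s = 2 and d = 39.
Repeated squaring mod 157: 13^1 ≡ 13, 13^2 ≡ 12, 13^4 ≡ 144, 13^8 ≡ 12, 13^16 ≡ 144, 13^32 ≡ 12.
39 = 32 + 4 + 2 + 1, so 13^39 ≡ 12·144·12·13 ≡ 156 (mod 157).

156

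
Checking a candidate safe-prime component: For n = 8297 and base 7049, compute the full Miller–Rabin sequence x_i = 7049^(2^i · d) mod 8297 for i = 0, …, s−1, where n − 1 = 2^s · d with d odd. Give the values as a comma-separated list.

n − 1 = 8296 = 2^3 · 1037, so s = 3 and d = 1037.
x_0 = 7049^1037 mod 8297 = 3899.
x_1 = 3899^2 mod 8297 = 2097.
x_2 = 2097^2 mod 8297 = 8296.

3899, 2097, 8296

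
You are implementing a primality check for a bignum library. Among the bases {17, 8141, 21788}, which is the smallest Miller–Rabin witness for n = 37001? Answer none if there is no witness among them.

n − 1 = 37000 = 2^3 · 4625, so s = 3 and d = 4625.
Base 17: x_0 = 17^4625 mod 37001 = 13053. x_0 is neither 1 nor 37000, so continue squaring. x_1 = 13053^2 mod 37001 = 28205. x_2 = 28205^2 mod 37001 = 525. Reached i = s−1 = 2 without hitting −1: 17 is a Miller–Rabin witness and 37001 is composite.
Base 8141: x_0 = 8141^4625 mod 37001 = 27985. x_0 is neither 1 nor 37000, so continue squaring. x_1 = 27985^2 mod 37001 = 34060. x_2 = 34060^2 mod 37001 = 28248. Reached i = s−1 = 2 without hitting −1: 8141 is a Miller–Rabin witness and 37001 is composite.
Base 21788: x_0 = 21788^4625 mod 37001 = 6190. x_0 is neither 1 nor 37000, so continue squaring. x_1 = 6190^2 mod 37001 = 20065. x_2 = 20065^2 mod 37001 = 33345. Reached i = s−1 = 2 without hitting −1: 21788 is a Miller–Rabin witness and 37001 is composite.
The smallest witness among the given bases is 17.

17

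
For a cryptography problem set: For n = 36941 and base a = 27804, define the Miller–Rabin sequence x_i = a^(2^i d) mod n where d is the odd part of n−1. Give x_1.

n − 1 = 36940 = 2^2 · 9235, so s = 2 and d = 9235.
x_0 = 27804^9235 mod 36941 = 35749.
x_1 = 35749^2 mod 36941 = 17106.

17106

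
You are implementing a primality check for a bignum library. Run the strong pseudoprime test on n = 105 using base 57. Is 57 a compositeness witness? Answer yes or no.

n − 1 = 104 = 2^3 · 13, so s = 3 and d = 13.
Repeated squaring mod 105: 57^1 ≡ 57, 57^2 ≡ 99, 57^4 ≡ 36, 57^8 ≡ 36.
13 = 8 + 4 + 1, so 57^13 ≡ 36·36·57 ≡ 57 (mod 105).
x_0 = 57^13 mod 105 = 57.
x_0 is neither 1 nor 104, so continue squaring.
x_1 = 57^2 mod 105 = 99.
x_2 = 99^2 mod 105 = 36.
Reached i = s−1 = 2 without hitting −1: 57 is a Miller–Rabin witness and 105 is composite.

yes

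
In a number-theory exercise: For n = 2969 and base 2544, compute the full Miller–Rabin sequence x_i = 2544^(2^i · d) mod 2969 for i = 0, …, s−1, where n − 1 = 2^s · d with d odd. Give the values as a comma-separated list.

n − 1 = 2968 = 2^3 · 371, so s = 3 and d = 371.
x_0 = 2544^371 mod 2969 = 1872.
x_1 = 1872^2 mod 2969 = 964.
x_2 = 964^2 mod 2969 = 2968.

1872, 964, 2968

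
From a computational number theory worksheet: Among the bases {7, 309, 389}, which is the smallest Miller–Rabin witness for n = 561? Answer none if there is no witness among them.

7

n − 1 = 560 = 2^4 · 35, so s = 4 and d = 35.
Base 7: x_0 = 7^35 mod 561 = 241. x_0 is neither 1 nor 560, so continue squaring. x_1 = 241^2 mod 561 = 298. x_2 = 298^2 mod 561 = 166. x_3 = 166^2 mod 561 = 67. Reached i = s−1 = 3 without hitting −1: 7 is a Miller–Rabin witness and 561 is composite.
Base 309: x_0 = 309^35 mod 561 = 78. x_0 is neither 1 nor 560, so continue squaring. x_1 = 78^2 mod 561 = 474. x_2 = 474^2 mod 561 = 276. x_3 = 276^2 mod 561 = 441. Reached i = s−1 = 3 without hitting −1: 309 is a Miller–Rabin witness and 561 is composite.
Base 389: x_0 = 389^35 mod 561 = 485. x_0 is neither 1 nor 560, so continue squaring. x_1 = 485^2 mod 561 = 166. x_2 = 166^2 mod 561 = 67. x_3 = 67^2 mod 561 = 1. x_3 = 1 but x_2 ≠ ±1, a nontrivial square root of 1 — 389 is a witness and 561 is composite.
The smallest witness among the given bases is 7.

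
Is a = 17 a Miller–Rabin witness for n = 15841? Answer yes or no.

yes

n − 1 = 15840 = 2^5 · 495, so s = 5 and d = 495.
x_0 = 17^495 mod 15841 = 10198.
x_0 is neither 1 nor 15840, so continue squaring.
x_1 = 10198^2 mod 15841 = 3039.
x_2 = 3039^2 mod 15841 = 218.
x_3 = 218^2 mod 15841 = 1.
x_3 = 1 but x_2 ≠ ±1, a nontrivial square root of 1 — 17 is a witness and 15841 is composite.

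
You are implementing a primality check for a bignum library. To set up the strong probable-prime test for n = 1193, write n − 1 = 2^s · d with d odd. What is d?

149

Halving: 1192 → 596 → 298 → 149; 149 is odd.
So 1192 = 2^3 · 149.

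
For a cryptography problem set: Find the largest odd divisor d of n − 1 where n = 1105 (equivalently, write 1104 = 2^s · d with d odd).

Halving: 1104 → 552 → 276 → 138 → 69; 69 is odd.
So 1104 = 2^4 · 69.

69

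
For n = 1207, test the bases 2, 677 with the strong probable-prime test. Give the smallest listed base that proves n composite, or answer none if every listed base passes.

2

n − 1 = 1206 = 2^1 · 603, so s = 1 and d = 603.
Base 2: x_0 = 2^603 mod 1207 = 824. x_0 ∉ {1, 1206} and s = 1, so 2 is a Miller–Rabin witness and 1207 is composite.
Base 677: x_0 = 677^603 mod 1207 = 1200. x_0 ∉ {1, 1206} and s = 1, so 677 is a Miller–Rabin witness and 1207 is composite.
The smallest witness among the given bases is 2.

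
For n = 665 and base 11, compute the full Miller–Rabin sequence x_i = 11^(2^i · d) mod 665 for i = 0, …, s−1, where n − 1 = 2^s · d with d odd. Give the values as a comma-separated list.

121, 11, 121

n − 1 = 664 = 2^3 · 83, so s = 3 and d = 83.
x_0 = 11^83 mod 665 = 121.
x_1 = 121^2 mod 665 = 11.
x_2 = 11^2 mod 665 = 121.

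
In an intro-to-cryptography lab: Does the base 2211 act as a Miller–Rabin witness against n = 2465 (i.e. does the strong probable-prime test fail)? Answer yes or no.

n − 1 = 2464 = 2^5 · 77, so s = 5 and d = 77.
x_0 = 2211^77 mod 2465 = 1.
x_0 = 1, so 2211 is not a witness.

no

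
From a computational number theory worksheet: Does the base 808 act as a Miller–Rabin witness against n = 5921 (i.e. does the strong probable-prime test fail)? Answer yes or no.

n − 1 = 5920 = 2^5 · 185, so s = 5 and d = 185.
x_0 = 808^185 mod 5921 = 5550.
x_0 is neither 1 nor 5920, so continue squaring.
x_1 = 5550^2 mod 5921 = 1458.
x_2 = 1458^2 mod 5921 = 125.
x_3 = 125^2 mod 5921 = 3783.
x_4 = 3783^2 mod 5921 = 32.
Reached i = s−1 = 4 without hitting −1: 808 is a Miller–Rabin witness and 5921 is composite.

yes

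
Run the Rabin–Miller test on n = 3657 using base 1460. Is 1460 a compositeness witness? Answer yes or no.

n − 1 = 3656 = 2^3 · 457, so s = 3 and d = 457.
x_0 = 1460^457 mod 3657 = 2498.
x_0 is neither 1 nor 3656, so continue squaring.
x_1 = 2498^2 mod 3657 = 1162.
x_2 = 1162^2 mod 3657 = 811.
Reached i = s−1 = 2 without hitting −1: 1460 is a Miller–Rabin witness and 3657 is composite.

yes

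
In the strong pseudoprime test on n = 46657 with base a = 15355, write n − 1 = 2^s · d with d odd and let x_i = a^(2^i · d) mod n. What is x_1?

41625

n − 1 = 46656 = 2^6 · 729, so s = 6 and d = 729.
x_0 = 15355^729 mod 46657 = 15540.
x_1 = 15540^2 mod 46657 = 41625.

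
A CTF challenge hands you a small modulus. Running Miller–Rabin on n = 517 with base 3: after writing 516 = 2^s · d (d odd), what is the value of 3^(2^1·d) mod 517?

n − 1 = 516 = 2^2 · 129, so s = 2 and d = 129.
x_0 = 3^129 mod 517 = 202.
x_1 = 202^2 mod 517 = 478.

478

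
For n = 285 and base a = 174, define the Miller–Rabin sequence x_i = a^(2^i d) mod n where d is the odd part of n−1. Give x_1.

n − 1 = 284 = 2^2 · 71, so s = 2 and d = 71.
x_0 = 174^71 mod 285 = 279.
x_1 = 279^2 mod 285 = 36.

36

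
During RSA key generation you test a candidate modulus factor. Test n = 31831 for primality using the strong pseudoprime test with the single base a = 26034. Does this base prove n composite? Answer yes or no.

n − 1 = 31830 = 2^1 · 15915, so s = 1 and d = 15915.
Repeated squaring mod 31831: 26034^1 ≡ 26034, 26034^2 ≡ 23504, 26034^4 ≡ 11011, 26034^8 ≡ 29673, 26034^16 ≡ 9638, 26034^32 ≡ 8186, 26034^64 ≡ 6341, 26034^128 ≡ 5728, 26034^256 ≡ 24054, 26034^512 ≡ 2829, 26034^1024 ≡ 13660, 26034^2048 ≡ 2278, 26034^4096 ≡ 831, 26034^8192 ≡ 22110.
15915 = 8192 + 4096 + 2048 + 1024 + 512 + 32 + 8 + 2 + 1, so 26034^15915 ≡ 22110·831·2278·13660·2829·8186·29673·23504·26034 ≡ 18288 (mod 31831).
x_0 = 26034^15915 mod 31831 = 18288.
x_0 ∉ {1, 31830} and s = 1, so 26034 is a Miller–Rabin witness and 31831 is composite.

yes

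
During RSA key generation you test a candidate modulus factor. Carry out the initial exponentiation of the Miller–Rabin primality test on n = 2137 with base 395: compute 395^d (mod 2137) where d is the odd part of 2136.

n − 1 = 2136 = 2^3 · 267, so s = 3 and d = 267.
Repeated squaring mod 2137: 395^1 ≡ 395, 395^2 ≡ 24, 395^4 ≡ 576, 395^8 ≡ 541, 395^16 ≡ 2049, 395^32 ≡ 1333, 395^64 ≡ 1042, 395^128 ≡ 168, 395^256 ≡ 443.
267 = 256 + 8 + 2 + 1, so 395^267 ≡ 443·541·24·395 ≡ 265 (mod 2137).

265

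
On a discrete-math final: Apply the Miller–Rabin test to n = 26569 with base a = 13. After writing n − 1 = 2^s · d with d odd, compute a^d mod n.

n − 1 = 26568 = 2^3 · 3321, so s = 3 and d = 3321.
By repeated squaring, 13^3321 ≡ 6682 (mod 26569).

6682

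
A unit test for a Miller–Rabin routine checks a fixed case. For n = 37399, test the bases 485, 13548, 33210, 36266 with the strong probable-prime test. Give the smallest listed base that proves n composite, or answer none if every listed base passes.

485

n − 1 = 37398 = 2^1 · 18699, so s = 1 and d = 18699.
Base 485: x_0 = 485^18699 mod 37399 = 22961. x_0 ∉ {1, 37398} and s = 1, so 485 is a Miller–Rabin witness and 37399 is composite.
Base 13548: x_0 = 13548^18699 mod 37399 = 4535. x_0 ∉ {1, 37398} and s = 1, so 13548 is a Miller–Rabin witness and 37399 is composite.
Base 33210: x_0 = 33210^18699 mod 37399 = 18098. x_0 ∉ {1, 37398} and s = 1, so 33210 is a Miller–Rabin witness and 37399 is composite.
Base 36266: x_0 = 36266^18699 mod 37399 = 19393. x_0 ∉ {1, 37398} and s = 1, so 36266 is a Miller–Rabin witness and 37399 is composite.
The smallest witness among the given bases is 485.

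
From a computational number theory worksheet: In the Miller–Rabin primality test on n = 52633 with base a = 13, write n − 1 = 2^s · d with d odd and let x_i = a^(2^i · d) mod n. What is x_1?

n − 1 = 52632 = 2^3 · 6579, so s = 3 and d = 6579.
x_0 = 13^6579 mod 52633 = 36875.
x_1 = 36875^2 mod 52633 = 44703.

44703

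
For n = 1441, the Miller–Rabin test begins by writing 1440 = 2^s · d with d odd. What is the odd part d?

45

Halving: 1440 → 720 → 360 → 180 → 90 → 45; 45 is odd.
So 1440 = 2^5 · 45.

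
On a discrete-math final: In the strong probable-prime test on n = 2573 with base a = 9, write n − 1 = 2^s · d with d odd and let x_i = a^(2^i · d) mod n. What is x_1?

n − 1 = 2572 = 2^2 · 643, so s = 2 and d = 643.
x_0 = 9^643 mod 2573 = 1444.
x_1 = 1444^2 mod 2573 = 1006.

1006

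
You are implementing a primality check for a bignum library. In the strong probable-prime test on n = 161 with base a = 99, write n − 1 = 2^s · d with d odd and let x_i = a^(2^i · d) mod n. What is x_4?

n − 1 = 160 = 2^5 · 5, so s = 5 and d = 5.
x_0 = 99^5 mod 161 = 155.
x_1 = 155^2 mod 161 = 36.
x_2 = 36^2 mod 161 = 8.
x_3 = 8^2 mod 161 = 64.
x_4 = 64^2 mod 161 = 71.

71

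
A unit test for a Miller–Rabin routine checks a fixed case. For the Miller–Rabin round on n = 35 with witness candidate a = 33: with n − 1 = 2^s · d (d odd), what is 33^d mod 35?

3

n − 1 = 34 = 2^1 · 17, so s = 1 and d = 17.
Repeated squaring mod 35: 33^1 ≡ 33, 33^2 ≡ 4, 33^4 ≡ 16, 33^8 ≡ 11, 33^16 ≡ 16.
17 = 16 + 1, so 33^17 ≡ 16·33 ≡ 3 (mod 35).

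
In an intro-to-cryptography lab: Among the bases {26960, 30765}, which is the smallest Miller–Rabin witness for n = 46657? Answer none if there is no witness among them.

none

n − 1 = 46656 = 2^6 · 729, so s = 6 and d = 729.
Base 26960: x_0 = 26960^729 mod 46657 = 216. x_0 is neither 1 nor 46656, so continue squaring. x_1 = 216^2 mod 46657 = 46656. x_1 ≡ −1, so 26960 is not a witness.
Base 30765: x_0 = 30765^729 mod 46657 = 5507. x_0 is neither 1 nor 46656, so continue squaring. x_1 = 5507^2 mod 46657 = 46656. x_1 ≡ −1, so 30765 is not a witness.
No listed base is a witness for 46657.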